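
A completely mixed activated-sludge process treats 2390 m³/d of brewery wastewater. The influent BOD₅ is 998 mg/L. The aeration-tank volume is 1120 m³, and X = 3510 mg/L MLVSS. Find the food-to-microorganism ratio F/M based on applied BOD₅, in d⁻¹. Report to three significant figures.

Food-to-microorganism ratio F/M = Q S₀ / (V X) = 2390 × 998 / (1120 × 3510) = 0.6067 d⁻¹.

F/M ≈ 0.607 d⁻¹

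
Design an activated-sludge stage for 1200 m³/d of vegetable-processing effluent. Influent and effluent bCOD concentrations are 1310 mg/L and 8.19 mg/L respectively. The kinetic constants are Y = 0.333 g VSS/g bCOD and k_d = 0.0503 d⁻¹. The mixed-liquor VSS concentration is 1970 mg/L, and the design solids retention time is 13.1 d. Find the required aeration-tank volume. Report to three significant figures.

From the SRT design equation V = Y Q (S₀−S) θ_c / [X (1 + k_d θ_c)] = 0.333 × 1200 × (1310 − 8.19) × 13.1 / [1970 × (1 + 0.0503 × 13.1)] = 6.81×10^6 / 3268 = 2085 m³.

V ≈ 2090 m³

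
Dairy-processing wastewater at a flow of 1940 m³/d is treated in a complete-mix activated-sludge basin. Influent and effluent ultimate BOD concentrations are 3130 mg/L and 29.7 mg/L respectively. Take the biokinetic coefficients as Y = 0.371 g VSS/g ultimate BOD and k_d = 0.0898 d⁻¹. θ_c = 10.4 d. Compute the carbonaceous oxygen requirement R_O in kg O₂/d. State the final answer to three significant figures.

R_O ≈ 4380 kg O₂/d

Correct the yield for decay: Y_obs = Y/(1 + k_d θ_c) = 0.371 / (1 + 0.0898 × 10.4) = 0.371 / 1.934 = 0.1918.
Q·(S₀ − S) = 1940 × (3130 − 29.7) × 10⁻³ = 6015 kg/d removed.
Biomass synthesised: P_X = Y_obs × 6015 = 1154 kg VSS/d.
R_O = Q·ΔS − 1.42 P_X = 6015 − 1638 = 4376 kg O₂/d.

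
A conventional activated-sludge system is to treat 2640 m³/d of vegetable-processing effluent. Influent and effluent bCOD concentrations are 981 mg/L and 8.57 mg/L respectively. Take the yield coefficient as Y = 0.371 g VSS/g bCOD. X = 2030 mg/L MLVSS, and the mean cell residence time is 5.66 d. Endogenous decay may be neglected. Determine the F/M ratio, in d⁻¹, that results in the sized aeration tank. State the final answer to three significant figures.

F/M ≈ 0.480 d⁻¹

V·X = Y·Q·ΔS·θ_c gives V = 0.371 × 2640 × (981 − 8.57) × 5.66 / 2030 = 2656 m³.
F/M = applied load / biomass = Q·S₀/(V·X) = 2640 × 981 / (2656 × 2030) = 0.4804 d⁻¹.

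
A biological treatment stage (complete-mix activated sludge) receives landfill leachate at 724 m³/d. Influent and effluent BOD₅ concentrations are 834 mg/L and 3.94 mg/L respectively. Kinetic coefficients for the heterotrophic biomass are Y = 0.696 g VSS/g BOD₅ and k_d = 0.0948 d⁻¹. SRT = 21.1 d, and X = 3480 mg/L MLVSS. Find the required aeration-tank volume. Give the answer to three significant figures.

V ≈ 845 m³

From the SRT design equation V = Y Q (S₀−S) θ_c / [X (1 + k_d θ_c)] = 0.696 × 724 × (834 − 3.94) × 21.1 / [3480 × (1 + 0.0948 × 21.1)] = 8.83×10^6 / 10441 = 845.3 m³.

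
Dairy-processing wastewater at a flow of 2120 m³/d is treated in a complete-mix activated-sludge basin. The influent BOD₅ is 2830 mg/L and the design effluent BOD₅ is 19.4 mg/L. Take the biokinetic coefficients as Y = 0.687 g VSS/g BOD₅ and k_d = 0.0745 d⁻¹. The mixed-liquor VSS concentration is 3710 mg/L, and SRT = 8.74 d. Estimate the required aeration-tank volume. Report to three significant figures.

Steady-state biomass mass balance: V·X·(1 + k_d·θ_c) = Y·Q·(S₀ − S)·θ_c, so V = 0.687 × 2120 × (2830 − 19.4) × 8.74 / [3710 × (1 + 0.0745 × 8.74)] = 3.58×10^7 / 6126 = 5840 m³.

V ≈ 5840 m³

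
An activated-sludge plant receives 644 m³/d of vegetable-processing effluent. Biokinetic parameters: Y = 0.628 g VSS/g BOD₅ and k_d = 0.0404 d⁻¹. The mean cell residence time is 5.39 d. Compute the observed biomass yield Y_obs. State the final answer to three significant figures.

Y_obs ≈ 0.516 g VSS/g BOD₅

Observed yield with endogenous decay: Y_obs = Y / (1 + k_d·θ_c) = 0.628 / (1 + 0.0404 × 5.39) = 0.628 / 1.218 = 0.5157 g VSS/g BOD₅.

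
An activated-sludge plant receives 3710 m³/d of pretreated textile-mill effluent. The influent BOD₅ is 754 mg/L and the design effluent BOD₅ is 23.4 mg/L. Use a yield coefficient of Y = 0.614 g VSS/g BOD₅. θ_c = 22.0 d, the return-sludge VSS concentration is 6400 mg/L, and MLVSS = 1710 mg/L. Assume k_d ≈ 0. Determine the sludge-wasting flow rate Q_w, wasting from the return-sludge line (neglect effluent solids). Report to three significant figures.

Q_w ≈ 260 m³/d

V·X = Y·Q·ΔS·θ_c gives V = 0.614 × 3710 × (754 − 23.4) × 22.0 / 1710 = 21412 m³.
θ_c = V·X/(Q_w·X_r) when wasting from the recycle, so Q_w = V·X/(θ_c·X_r) = 21412 × 1710 / (22.0 × 6400) = 260.0 m³/d.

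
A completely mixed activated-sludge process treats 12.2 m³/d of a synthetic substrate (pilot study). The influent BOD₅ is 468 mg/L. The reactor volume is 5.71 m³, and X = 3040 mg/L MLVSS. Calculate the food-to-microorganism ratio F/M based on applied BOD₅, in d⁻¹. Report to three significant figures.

F/M = Q·S₀ / (V·X) = 12.2 × 468 / (5.710 × 3040) = 0.3289 g BOD₅·(g VSS·d)⁻¹.

F/M ≈ 0.329 d⁻¹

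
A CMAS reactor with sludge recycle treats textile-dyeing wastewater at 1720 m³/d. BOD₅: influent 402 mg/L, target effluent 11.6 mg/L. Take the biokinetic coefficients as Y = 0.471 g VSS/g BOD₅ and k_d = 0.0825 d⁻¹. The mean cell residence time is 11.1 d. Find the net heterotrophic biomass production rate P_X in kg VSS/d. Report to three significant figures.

Y_obs = Y / (1 + k_d θ_c) = 0.471 / (1 + 0.0825 × 11.1) = 0.471 / 1.916 = 0.2459.
Substrate removed = Q·(S₀ − S) = 1720 m³/d × (402 − 11.6) g/m³ = 6.71×10^5 g/d = 671.5 kg/d.
So the net sludge growth is P_X = 0.2459 × 671.5 = 165.1 kg VSS/d.

P_X ≈ 165 kg VSS/d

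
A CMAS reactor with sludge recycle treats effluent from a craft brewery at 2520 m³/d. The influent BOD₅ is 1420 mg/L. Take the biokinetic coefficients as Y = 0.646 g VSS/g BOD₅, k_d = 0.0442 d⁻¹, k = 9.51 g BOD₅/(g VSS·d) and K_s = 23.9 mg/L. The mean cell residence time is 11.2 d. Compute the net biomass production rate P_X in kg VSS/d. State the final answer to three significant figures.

P_X ≈ 1550 kg VSS/d

From the Monod/SRT balance for a CMAS, S = K_s·(1+k_d θ_c)/[θ_c·(Y k − k_d) − 1] = 23.9 × (1 + 0.0442 × 11.2) / [11.2 × (0.646 × 9.51 − 0.0442) − 1] = 35.73 / 67.31 = 0.5308 mg/L.
The observed yield is Y_obs = Y/(1 + k_d·θ_c) = 0.646 / (1 + 0.0442 × 11.2) = 0.646 / 1.495 = 0.4321 g VSS per g BOD₅ removed.
ΔS = 1420 − 0.531 = 1419 mg/L, so the substrate removal rate is 2520 × 1419/1000 = 3577 kg BOD₅/d.
Biomass produced: P_X = Y_obs·Q·ΔS = 0.4321 × 3577 ≈ 1546 kg VSS/d.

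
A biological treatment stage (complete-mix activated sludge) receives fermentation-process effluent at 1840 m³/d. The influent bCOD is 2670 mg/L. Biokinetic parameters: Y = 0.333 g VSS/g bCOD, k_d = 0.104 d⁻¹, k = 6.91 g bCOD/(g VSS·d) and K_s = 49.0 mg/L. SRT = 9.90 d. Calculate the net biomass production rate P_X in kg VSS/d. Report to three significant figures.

Effluent substrate depends only on kinetics and SRT: S = K_s(1 + k_d θ_c) / [θ_c(Yk − k_d) − 1] = 49.0 × (1 + 0.104 × 9.90) / [9.90 × (0.333 × 6.91 − 0.104) − 1] = 99.45 / 20.75 = 4.793 mg/L.
Correct the yield for decay: Y_obs = Y/(1 + k_d θ_c) = 0.333 / (1 + 0.104 × 9.90) = 0.333 / 2.030 = 0.1641.
Q·(S₀ − S) = 1840 × (2670 − 4.79) × 10⁻³ = 4904 kg/d removed.
Biomass produced: P_X = Y_obs·Q·ΔS = 0.1641 × 4904 ≈ 804.6 kg VSS/d.

P_X ≈ 805 kg VSS/d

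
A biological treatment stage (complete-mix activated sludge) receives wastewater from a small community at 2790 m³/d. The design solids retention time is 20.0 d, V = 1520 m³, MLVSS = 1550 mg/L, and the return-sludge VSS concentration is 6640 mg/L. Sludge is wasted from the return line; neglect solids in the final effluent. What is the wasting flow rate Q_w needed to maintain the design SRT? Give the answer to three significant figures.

Q_w = (V·X)/(θ_c X_r) = 1520 × 1550 / (20.0 × 6640) = 17.74 m³/d.

Q_w ≈ 17.7 m³/d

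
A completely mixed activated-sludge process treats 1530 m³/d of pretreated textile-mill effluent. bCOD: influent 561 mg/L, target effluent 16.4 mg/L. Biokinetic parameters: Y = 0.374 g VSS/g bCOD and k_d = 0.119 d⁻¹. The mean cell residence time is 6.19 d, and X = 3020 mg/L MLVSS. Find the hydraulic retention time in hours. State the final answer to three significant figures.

Steady-state biomass mass balance: V·X·(1 + k_d·θ_c) = Y·Q·(S₀ − S)·θ_c, so V = 0.374 × 1530 × (561 − 16.4) × 6.19 / [3020 × (1 + 0.119 × 6.19)] = 1.93×10^6 / 5245 = 367.8 m³.
HRT = V/Q = 367.8 m³ / 1530 m³·d⁻¹ = 0.2404 d × 24 = 5.770 h.

τ ≈ 5.77 h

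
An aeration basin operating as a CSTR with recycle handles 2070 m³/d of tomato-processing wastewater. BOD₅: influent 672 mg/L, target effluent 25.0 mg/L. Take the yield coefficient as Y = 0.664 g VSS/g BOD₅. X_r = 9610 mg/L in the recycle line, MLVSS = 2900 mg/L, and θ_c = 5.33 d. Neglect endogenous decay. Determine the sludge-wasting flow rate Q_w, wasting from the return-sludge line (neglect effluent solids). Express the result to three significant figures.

Q_w ≈ 92.5 m³/d

V·X = Y·Q·ΔS·θ_c gives V = 0.664 × 2070 × (672 − 25.0) × 5.33 / 2900 = 1634 m³.
Wasting from the return line (neglecting effluent solids): Q_w = V·X / (θ_c·X_r) = 1634 × 2900 / (5.33 × 9610) = 92.54 m³/d.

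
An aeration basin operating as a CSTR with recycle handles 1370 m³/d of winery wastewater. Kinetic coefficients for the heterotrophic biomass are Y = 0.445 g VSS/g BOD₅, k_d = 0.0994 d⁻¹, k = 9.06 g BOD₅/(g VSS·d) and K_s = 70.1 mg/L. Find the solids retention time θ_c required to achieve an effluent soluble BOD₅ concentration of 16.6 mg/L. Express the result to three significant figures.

From 1/θ_c = Y·k·S/(K_s + S) − k_d: Y·k·S/(K_s+S) = 0.445 × 9.06 × 16.6 / (70.1 + 16.6) = 0.7719 d⁻¹.
θ_c = 1/(μ − k_d) = 1/(0.7719 − 0.0994) = 1/0.6725 = 1.487 d.

θ_c ≈ 1.49 d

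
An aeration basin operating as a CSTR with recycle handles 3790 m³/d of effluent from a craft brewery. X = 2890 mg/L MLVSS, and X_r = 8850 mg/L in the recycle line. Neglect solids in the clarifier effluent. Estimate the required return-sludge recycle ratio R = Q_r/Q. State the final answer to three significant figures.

R ≈ 0.485

R = Q_r/Q = X/(X_r − X) = 2890 / (8850 − 2890) = 0.4849.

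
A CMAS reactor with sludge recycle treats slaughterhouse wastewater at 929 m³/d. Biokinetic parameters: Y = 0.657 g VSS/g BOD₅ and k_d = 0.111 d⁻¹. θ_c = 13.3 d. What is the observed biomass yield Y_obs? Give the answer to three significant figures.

The observed yield is Y_obs = Y/(1 + k_d·θ_c) = 0.657 / (1 + 0.111 × 13.3) = 0.657 / 2.476 = 0.2653 g VSS per g BOD₅ removed.

Y_obs ≈ 0.265 g VSS/g BOD₅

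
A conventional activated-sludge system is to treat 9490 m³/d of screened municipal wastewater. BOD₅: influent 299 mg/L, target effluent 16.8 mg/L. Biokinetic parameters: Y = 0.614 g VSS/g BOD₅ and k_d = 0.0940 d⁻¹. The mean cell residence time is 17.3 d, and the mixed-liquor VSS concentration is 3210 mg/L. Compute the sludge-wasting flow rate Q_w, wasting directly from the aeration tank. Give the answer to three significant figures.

Q_w ≈ 195 m³/d

Steady-state biomass mass balance: V·X·(1 + k_d·θ_c) = Y·Q·(S₀ − S)·θ_c, so V = 0.614 × 9490 × (299 − 16.8) × 17.3 / [3210 × (1 + 0.0940 × 17.3)] = 2.84×10^7 / 8430 = 3374 m³.
Wasting from the aeration tank: Q_w = V / θ_c = 3374 / 17.3 = 195.1 m³/d.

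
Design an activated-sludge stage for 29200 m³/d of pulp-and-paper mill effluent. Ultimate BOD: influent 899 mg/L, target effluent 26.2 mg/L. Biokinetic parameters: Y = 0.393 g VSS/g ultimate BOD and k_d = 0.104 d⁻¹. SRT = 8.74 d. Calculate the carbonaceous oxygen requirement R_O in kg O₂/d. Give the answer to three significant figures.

Y_obs = Y / (1 + k_d θ_c) = 0.393 / (1 + 0.104 × 8.74) = 0.393 / 1.909 = 0.2059.
Mass of ultimate BOD removed per day: Q(S₀ − S) = 29200 × 872.8 g/m³ = 25486 kg/d.
Biomass synthesised: P_X = Y_obs × 25486 = 5247 kg VSS/d.
R_O = Q·ΔS − 1.42 P_X = 25486 − 7450 = 18035 kg O₂/d.

R_O ≈ 18000 kg O₂/d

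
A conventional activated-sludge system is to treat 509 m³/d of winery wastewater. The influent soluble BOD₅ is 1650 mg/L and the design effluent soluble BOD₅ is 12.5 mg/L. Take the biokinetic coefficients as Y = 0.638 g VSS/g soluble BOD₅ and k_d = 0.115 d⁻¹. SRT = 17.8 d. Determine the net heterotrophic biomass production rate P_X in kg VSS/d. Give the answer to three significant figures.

P_X ≈ 175 kg VSS/d

Observed yield with endogenous decay: Y_obs = Y / (1 + k_d·θ_c) = 0.638 / (1 + 0.115 × 17.8) = 0.638 / 3.047 = 0.2094 g VSS/g soluble BOD₅.
ΔS = 1650 − 12.5 = 1638 mg/L, so the substrate removal rate is 509 × 1638/1000 = 833.5 kg soluble BOD₅/d.
Net biomass production P_X = Y_obs × Q·(S₀ − S) = 0.2094 × 833.5 = 174.5 kg VSS/d.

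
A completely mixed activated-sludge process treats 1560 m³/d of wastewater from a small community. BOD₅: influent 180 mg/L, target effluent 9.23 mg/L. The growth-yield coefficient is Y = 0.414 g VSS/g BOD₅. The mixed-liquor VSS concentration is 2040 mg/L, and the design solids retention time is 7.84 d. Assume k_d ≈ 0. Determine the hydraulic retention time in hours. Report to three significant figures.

Biomass mass balance (decay neglected): V·X = Y·Q·(S₀ − S)·θ_c, so V = 0.414 × 1560 × (180 − 9.23) × 7.84 / 2040 = 423.9 m³.
τ = V/Q = 423.9/1560 = 0.2717 d, or 6.521 h.

τ ≈ 6.52 h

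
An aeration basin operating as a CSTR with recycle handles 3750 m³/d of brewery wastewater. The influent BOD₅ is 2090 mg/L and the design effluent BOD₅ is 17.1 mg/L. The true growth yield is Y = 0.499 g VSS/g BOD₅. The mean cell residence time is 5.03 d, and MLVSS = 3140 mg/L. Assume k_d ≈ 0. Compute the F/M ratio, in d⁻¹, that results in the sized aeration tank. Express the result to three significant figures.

F/M ≈ 0.402 d⁻¹

With k_d = 0 the design equation reduces to V = Y Q (S₀−S) θ_c / X = 0.499 × 3750 × (2090 − 17.1) × 5.03 / 3140 = 6214 m³.
F/M = Q·S₀ / (V·X) = 3750 × 2090 / (6214 × 3140) = 0.4017 g BOD₅·(g VSS·d)⁻¹.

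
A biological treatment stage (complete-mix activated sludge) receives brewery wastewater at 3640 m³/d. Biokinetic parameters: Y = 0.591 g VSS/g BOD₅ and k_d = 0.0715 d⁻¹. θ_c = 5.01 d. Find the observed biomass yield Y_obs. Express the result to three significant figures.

Correct the yield for decay: Y_obs = Y/(1 + k_d θ_c) = 0.591 / (1 + 0.0715 × 5.01) = 0.591 / 1.358 = 0.4351.

Y_obs ≈ 0.435 g VSS/g BOD₅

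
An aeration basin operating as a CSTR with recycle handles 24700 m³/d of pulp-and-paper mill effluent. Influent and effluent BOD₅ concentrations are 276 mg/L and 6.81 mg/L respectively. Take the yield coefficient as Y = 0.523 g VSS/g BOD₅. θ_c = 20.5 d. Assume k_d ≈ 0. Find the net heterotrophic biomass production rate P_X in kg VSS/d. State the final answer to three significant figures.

P_X ≈ 3480 kg VSS/d

No decay correction is needed, so Y_obs = Y = 0.523.
ΔS = 276 − 6.81 = 269.2 mg/L, so the substrate removal rate is 24700 × 269.2/1000 = 6649 kg BOD₅/d.
Biomass produced: P_X = Y_obs·Q·ΔS = 0.5230 × 6649 ≈ 3477 kg VSS/d.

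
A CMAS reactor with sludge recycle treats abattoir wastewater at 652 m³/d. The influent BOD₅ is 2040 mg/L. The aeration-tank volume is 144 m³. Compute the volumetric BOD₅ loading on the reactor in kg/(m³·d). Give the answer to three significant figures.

L_v ≈ 9.24 kg BOD₅/(m³·d)

L_v = Q S₀ / V = 652 × 2040 × 10⁻³ / 144.0 = 9.237 kg/(m³·d).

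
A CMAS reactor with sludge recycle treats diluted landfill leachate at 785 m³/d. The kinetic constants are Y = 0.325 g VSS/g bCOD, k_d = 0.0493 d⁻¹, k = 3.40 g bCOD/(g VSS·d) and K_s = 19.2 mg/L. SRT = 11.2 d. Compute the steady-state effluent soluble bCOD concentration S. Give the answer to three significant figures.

S ≈ 2.75 mg/L

Effluent substrate depends only on kinetics and SRT: S = K_s(1 + k_d θ_c) / [θ_c(Yk − k_d) − 1] = 19.2 × (1 + 0.0493 × 11.2) / [11.2 × (0.325 × 3.40 − 0.0493) − 1] = 29.80 / 10.82 = 2.753 mg/L.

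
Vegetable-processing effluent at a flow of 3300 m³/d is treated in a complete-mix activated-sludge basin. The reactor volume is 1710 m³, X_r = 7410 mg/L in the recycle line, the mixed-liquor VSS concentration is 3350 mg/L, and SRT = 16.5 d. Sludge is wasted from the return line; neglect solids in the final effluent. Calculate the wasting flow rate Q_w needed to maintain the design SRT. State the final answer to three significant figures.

Q_w ≈ 46.9 m³/d

θ_c = V·X/(Q_w·X_r) when wasting from the recycle, so Q_w = V·X/(θ_c·X_r) = 1710 × 3350 / (16.5 × 7410) = 46.85 m³/d.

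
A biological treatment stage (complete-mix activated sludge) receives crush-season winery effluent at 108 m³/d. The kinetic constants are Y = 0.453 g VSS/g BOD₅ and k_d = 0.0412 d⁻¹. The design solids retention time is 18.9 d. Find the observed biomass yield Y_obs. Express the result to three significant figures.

The observed yield is Y_obs = Y/(1 + k_d·θ_c) = 0.453 / (1 + 0.0412 × 18.9) = 0.453 / 1.779 = 0.2547 g VSS per g BOD₅ removed.

Y_obs ≈ 0.255 g VSS/g BOD₅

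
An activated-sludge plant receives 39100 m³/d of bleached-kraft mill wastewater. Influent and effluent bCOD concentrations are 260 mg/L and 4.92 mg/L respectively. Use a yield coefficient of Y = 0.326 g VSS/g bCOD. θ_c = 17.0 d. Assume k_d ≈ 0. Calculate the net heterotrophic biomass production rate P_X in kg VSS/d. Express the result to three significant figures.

P_X ≈ 3250 kg VSS/d

With endogenous decay neglected, the observed yield equals the true yield: Y_obs = Y = 0.326 g VSS/g bCOD.
ΔS = 260 − 4.92 = 255.1 mg/L, so the substrate removal rate is 39100 × 255.1/1000 = 9974 kg bCOD/d.
P_X = Y_obs · Q(S₀ − S) = 0.3260 × 9974 = 3251 kg VSS/d.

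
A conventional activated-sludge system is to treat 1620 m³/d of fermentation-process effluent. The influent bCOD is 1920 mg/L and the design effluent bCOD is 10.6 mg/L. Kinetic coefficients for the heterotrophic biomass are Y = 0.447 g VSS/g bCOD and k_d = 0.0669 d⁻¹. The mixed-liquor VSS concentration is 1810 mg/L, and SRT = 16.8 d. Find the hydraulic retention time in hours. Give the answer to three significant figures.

Steady-state biomass mass balance: V·X·(1 + k_d·θ_c) = Y·Q·(S₀ − S)·θ_c, so V = 0.447 × 1620 × (1920 − 10.6) × 16.8 / [1810 × (1 + 0.0669 × 16.8)] = 2.32×10^7 / 3844 = 6042 m³.
τ = V/Q = 6042/1620 = 3.730 d, or 89.52 h.

τ ≈ 89.5 h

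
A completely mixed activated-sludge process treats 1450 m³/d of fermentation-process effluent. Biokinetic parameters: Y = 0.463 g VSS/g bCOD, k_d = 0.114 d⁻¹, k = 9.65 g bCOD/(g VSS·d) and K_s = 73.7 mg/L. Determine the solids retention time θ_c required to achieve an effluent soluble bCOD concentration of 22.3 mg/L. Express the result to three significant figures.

θ_c ≈ 1.08 d

At the target effluent, Y k S/(K_s+S) = 0.463×9.65×22.3/96.00 = 1.038 d⁻¹.
1/θ_c = 1.038 − 0.114 = 0.9239 d⁻¹, so θ_c = 1.082 d.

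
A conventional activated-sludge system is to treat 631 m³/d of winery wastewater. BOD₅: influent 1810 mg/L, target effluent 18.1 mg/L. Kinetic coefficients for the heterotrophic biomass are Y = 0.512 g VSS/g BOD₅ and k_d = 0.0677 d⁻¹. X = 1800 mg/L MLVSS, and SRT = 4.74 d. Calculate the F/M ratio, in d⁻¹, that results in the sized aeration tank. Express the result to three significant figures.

Rearranging the biomass balance for a CMAS with decay, V = Y·Q·ΔS·θ_c / [X·(1+k_d θ_c)] = 0.512 × 631 × (1810 − 18.1) × 4.74 / [1800 × (1 + 0.0677 × 4.74)] = 2.74×10^6 / 2378 = 1154 m³.
F/M = applied load / biomass = Q·S₀/(V·X) = 631 × 1810 / (1154 × 1800) = 0.5498 d⁻¹.

F/M ≈ 0.550 d⁻¹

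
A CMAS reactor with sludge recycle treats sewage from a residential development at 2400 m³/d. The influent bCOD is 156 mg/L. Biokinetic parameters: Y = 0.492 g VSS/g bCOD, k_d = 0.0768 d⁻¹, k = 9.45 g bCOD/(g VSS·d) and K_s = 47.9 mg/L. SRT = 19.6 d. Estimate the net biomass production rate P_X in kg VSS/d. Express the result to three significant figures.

P_X ≈ 72.9 kg VSS/d

Effluent substrate depends only on kinetics and SRT: S = K_s(1 + k_d θ_c) / [θ_c(Yk − k_d) − 1] = 47.9 × (1 + 0.0768 × 19.6) / [19.6 × (0.492 × 9.45 − 0.0768) − 1] = 120.0 / 88.62 = 1.354 mg/L.
Observed yield with endogenous decay: Y_obs = Y / (1 + k_d·θ_c) = 0.492 / (1 + 0.0768 × 19.6) = 0.492 / 2.505 = 0.1964 g VSS/g bCOD.
Q·(S₀ − S) = 2400 × (156 − 1.35) × 10⁻³ = 371.2 kg/d removed.
So the net sludge growth is P_X = 0.1964 × 371.2 = 72.89 kg VSS/d.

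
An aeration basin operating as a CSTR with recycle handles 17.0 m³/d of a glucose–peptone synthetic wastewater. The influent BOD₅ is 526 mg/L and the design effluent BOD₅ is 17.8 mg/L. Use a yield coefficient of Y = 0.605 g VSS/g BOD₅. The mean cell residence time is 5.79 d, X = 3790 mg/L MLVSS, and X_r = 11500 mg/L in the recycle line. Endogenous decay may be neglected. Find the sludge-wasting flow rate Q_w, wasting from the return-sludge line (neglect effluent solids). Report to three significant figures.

V·X = Y·Q·ΔS·θ_c gives V = 0.605 × 17.0 × (526 − 17.8) × 5.79 / 3790 = 7.985 m³.
θ_c = V·X/(Q_w·X_r) when wasting from the recycle, so Q_w = V·X/(θ_c·X_r) = 7.985 × 3790 / (5.79 × 11500) = 0.4545 m³/d.

Q_w ≈ 0.455 m³/d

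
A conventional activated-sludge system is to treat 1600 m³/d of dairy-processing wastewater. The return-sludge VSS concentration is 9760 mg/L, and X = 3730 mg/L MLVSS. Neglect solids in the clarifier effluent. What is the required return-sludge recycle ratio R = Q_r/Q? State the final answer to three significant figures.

Mass balance around the secondary clarifier (neglecting effluent solids): R = X / (X_r − X) = 3730 / (9760 − 3730) = 0.6186.

R ≈ 0.619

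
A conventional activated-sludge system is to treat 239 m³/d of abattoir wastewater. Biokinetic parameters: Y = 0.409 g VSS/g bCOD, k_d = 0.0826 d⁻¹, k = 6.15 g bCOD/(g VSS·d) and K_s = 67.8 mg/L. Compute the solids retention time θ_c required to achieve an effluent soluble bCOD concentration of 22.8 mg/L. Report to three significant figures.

θ_c ≈ 1.82 d

From 1/θ_c = Y·k·S/(K_s + S) − k_d: Y·k·S/(K_s+S) = 0.409 × 6.15 × 22.8 / (67.8 + 22.8) = 0.6330 d⁻¹.
θ_c = 1/(μ − k_d) = 1/(0.6330 − 0.0826) = 1/0.5504 = 1.817 d.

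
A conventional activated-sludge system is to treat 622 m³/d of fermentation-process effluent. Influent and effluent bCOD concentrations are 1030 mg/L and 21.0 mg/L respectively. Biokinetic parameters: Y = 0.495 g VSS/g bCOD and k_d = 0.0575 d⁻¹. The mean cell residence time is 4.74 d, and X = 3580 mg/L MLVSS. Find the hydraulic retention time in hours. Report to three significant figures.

Rearranging the biomass balance for a CMAS with decay, V = Y·Q·ΔS·θ_c / [X·(1+k_d θ_c)] = 0.495 × 622 × (1030 − 21.0) × 4.74 / [3580 × (1 + 0.0575 × 4.74)] = 1.47×10^6 / 4556 = 323.2 m³.
Hydraulic retention time τ = V/Q = 323.2 / 622 = 0.5197 d = 12.47 h.

τ ≈ 12.5 h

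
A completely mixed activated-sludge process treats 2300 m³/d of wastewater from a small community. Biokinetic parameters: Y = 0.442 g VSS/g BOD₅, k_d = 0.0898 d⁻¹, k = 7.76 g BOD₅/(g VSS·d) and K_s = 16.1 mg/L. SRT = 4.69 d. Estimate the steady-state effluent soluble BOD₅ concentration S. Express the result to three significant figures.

S ≈ 1.56 mg/L

For a completely mixed reactor with recycle the Lawrence–McCarty relation gives S = K_s·(1 + k_d·θ_c) / [θ_c·(Y·k − k_d) − 1] = 16.1 × (1 + 0.0898 × 4.69) / [4.69 × (0.442 × 7.76 − 0.0898) − 1] = 22.88 / 14.67 = 1.560 mg/L.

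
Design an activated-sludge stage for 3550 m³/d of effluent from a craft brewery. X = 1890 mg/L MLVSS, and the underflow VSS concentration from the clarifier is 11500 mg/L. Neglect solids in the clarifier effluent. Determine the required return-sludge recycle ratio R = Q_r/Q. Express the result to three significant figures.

R ≈ 0.197

Solids balance on the clarifier gives (1+R)X = R·X_r, so R = X/(X_r − X) = 1890 / (11500 − 1890) = 0.1967.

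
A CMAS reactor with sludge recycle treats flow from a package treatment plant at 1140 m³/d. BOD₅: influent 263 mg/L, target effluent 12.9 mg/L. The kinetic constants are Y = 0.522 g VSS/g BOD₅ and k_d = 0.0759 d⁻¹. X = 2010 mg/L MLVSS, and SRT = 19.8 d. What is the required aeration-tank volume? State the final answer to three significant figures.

V ≈ 586 m³

Rearranging the biomass balance for a CMAS with decay, V = Y·Q·ΔS·θ_c / [X·(1+k_d θ_c)] = 0.522 × 1140 × (263 − 12.9) × 19.8 / [2010 × (1 + 0.0759 × 19.8)] = 2.95×10^6 / 5031 = 585.8 m³.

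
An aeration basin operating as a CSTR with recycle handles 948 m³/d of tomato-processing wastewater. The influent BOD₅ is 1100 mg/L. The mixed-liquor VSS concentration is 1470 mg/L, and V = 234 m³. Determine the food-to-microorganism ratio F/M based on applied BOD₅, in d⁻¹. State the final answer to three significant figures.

F/M ≈ 3.03 d⁻¹

Food-to-microorganism ratio F/M = Q S₀ / (V X) = 948 × 1100 / (234.0 × 1470) = 3.032 d⁻¹.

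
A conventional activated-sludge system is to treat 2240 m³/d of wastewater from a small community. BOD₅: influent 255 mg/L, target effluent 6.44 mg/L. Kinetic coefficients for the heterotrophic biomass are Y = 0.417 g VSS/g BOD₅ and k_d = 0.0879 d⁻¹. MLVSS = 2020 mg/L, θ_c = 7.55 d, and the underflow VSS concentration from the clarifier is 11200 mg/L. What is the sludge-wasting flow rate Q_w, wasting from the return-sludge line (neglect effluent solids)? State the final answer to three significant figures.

Rearranging the biomass balance for a CMAS with decay, V = Y·Q·ΔS·θ_c / [X·(1+k_d θ_c)] = 0.417 × 2240 × (255 − 6.44) × 7.55 / [2020 × (1 + 0.0879 × 7.55)] = 1.75×10^6 / 3361 = 521.6 m³.
θ_c = V·X/(Q_w·X_r) when wasting from the recycle, so Q_w = V·X/(θ_c·X_r) = 521.6 × 2020 / (7.55 × 11200) = 12.46 m³/d.

Q_w ≈ 12.5 m³/d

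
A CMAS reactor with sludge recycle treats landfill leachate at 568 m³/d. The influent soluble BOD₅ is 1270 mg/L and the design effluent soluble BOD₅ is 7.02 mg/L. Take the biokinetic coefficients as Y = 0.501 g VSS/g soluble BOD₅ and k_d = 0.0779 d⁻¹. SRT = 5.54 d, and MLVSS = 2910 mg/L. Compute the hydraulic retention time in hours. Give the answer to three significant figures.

τ ≈ 20.2 h

Rearranging the biomass balance for a CMAS with decay, V = Y·Q·ΔS·θ_c / [X·(1+k_d θ_c)] = 0.501 × 568 × (1270 − 7.02) × 5.54 / [2910 × (1 + 0.0779 × 5.54)] = 1.99×10^6 / 4166 = 478.0 m³.
Hydraulic retention time τ = V/Q = 478.0 / 568 = 0.8415 d = 20.20 h.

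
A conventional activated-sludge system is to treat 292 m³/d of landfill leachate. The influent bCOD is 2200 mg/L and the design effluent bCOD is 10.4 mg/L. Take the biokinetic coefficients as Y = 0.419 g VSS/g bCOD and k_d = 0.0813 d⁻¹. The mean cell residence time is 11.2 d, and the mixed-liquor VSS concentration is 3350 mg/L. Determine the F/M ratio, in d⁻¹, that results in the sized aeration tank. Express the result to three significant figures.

Rearranging the biomass balance for a CMAS with decay, V = Y·Q·ΔS·θ_c / [X·(1+k_d θ_c)] = 0.419 × 292 × (2200 − 10.4) × 11.2 / [3350 × (1 + 0.0813 × 11.2)] = 3×10^6 / 6400 = 468.8 m³.
Food-to-microorganism ratio F/M = Q S₀ / (V X) = 292 × 2200 / (468.8 × 3350) = 0.4091 d⁻¹.

F/M ≈ 0.409 d⁻¹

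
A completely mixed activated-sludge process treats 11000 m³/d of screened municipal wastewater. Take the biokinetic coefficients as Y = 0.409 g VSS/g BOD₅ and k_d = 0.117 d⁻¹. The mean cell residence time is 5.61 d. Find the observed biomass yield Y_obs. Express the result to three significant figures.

Y_obs ≈ 0.247 g VSS/g BOD₅

The observed yield is Y_obs = Y/(1 + k_d·θ_c) = 0.409 / (1 + 0.117 × 5.61) = 0.409 / 1.656 = 0.2469 g VSS per g BOD₅ removed.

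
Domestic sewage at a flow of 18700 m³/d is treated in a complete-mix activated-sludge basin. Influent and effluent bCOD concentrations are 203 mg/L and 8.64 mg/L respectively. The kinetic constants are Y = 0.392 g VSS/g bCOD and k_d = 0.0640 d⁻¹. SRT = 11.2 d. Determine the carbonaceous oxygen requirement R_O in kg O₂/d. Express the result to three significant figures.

R_O ≈ 2460 kg O₂/d

Y_obs = Y / (1 + k_d θ_c) = 0.392 / (1 + 0.0640 × 11.2) = 0.392 / 1.717 = 0.2283.
ΔS = 203 − 8.64 = 194.4 mg/L, so the substrate removal rate is 18700 × 194.4/1000 = 3635 kg bCOD/d.
P_X = Y_obs·Q·(S₀ − S) = 0.2283 × 3635 = 829.9 kg VSS/d.
R_O = Q·ΔS − 1.42 P_X = 3635 − 1178 = 2456 kg O₂/d.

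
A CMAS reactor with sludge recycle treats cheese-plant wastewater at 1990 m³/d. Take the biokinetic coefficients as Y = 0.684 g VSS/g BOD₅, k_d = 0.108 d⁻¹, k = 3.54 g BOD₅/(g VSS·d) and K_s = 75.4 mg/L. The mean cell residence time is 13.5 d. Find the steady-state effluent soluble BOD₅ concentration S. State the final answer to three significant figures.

From the Monod/SRT balance for a CMAS, S = K_s·(1+k_d θ_c)/[θ_c·(Y k − k_d) − 1] = 75.4 × (1 + 0.108 × 13.5) / [13.5 × (0.684 × 3.54 − 0.108) − 1] = 185.3 / 30.23 = 6.131 mg/L.

S ≈ 6.13 mg/L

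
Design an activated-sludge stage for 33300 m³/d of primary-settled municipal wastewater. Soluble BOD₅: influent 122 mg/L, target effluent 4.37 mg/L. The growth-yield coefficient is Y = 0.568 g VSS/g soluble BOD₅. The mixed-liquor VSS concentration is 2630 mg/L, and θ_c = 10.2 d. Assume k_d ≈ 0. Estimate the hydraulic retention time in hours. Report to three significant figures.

τ ≈ 6.22 h

V·X = Y·Q·ΔS·θ_c gives V = 0.568 × 33300 × (122 − 4.37) × 10.2 / 2630 = 8629 m³.
Hydraulic retention time τ = V/Q = 8629 / 33300 = 0.2591 d = 6.219 h.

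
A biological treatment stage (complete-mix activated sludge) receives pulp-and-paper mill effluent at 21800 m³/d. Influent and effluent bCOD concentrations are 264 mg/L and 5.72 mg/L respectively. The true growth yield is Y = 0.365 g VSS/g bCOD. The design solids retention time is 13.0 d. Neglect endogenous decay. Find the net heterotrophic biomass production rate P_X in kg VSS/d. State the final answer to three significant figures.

No decay correction is needed, so Y_obs = Y = 0.365.
ΔS = 264 − 5.72 = 258.3 mg/L, so the substrate removal rate is 21800 × 258.3/1000 = 5631 kg bCOD/d.
So the net sludge growth is P_X = 0.3650 × 5631 = 2055 kg VSS/d.

P_X ≈ 2060 kg VSS/d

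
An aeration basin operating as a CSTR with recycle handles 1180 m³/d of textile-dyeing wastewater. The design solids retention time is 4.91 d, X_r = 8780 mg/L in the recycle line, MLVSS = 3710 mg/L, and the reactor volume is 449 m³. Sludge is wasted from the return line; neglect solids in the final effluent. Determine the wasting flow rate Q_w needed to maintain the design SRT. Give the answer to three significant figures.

θ_c = V·X/(Q_w·X_r) when wasting from the recycle, so Q_w = V·X/(θ_c·X_r) = 449.0 × 3710 / (4.91 × 8780) = 38.64 m³/d.

Q_w ≈ 38.6 m³/d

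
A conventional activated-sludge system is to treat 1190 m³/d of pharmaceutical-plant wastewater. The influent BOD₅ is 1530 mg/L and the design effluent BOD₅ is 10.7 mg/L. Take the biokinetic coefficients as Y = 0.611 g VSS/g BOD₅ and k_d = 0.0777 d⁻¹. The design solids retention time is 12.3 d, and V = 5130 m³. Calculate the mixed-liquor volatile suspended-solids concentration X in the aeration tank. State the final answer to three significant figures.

X ≈ 1350 mg/L

Solving the biomass balance for X: X = Y Q (S₀−S) θ_c / [V (1+k_d θ_c)] = 0.611 × 1190 × (1530 − 10.7) × 12.3 / [5130 × (1 + 0.0777 × 12.3)] = 1354 mg/L.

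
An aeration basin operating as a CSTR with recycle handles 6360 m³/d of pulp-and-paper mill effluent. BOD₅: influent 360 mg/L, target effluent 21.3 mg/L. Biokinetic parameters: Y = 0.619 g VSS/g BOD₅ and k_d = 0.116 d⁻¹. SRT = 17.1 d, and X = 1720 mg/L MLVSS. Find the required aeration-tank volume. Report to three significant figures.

V ≈ 4440 m³

From the SRT design equation V = Y Q (S₀−S) θ_c / [X (1 + k_d θ_c)] = 0.619 × 6360 × (360 − 21.3) × 17.1 / [1720 × (1 + 0.116 × 17.1)] = 2.28×10^7 / 5132 = 4443 m³.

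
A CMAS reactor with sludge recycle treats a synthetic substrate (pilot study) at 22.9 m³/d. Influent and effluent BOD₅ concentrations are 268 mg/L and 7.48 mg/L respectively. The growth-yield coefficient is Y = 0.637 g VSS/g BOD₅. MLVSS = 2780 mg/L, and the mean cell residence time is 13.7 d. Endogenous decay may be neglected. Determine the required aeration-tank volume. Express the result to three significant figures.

With k_d = 0 the design equation reduces to V = Y Q (S₀−S) θ_c / X = 0.637 × 22.9 × (268 − 7.48) × 13.7 / 2780 = 18.73 m³.

V ≈ 18.7 m³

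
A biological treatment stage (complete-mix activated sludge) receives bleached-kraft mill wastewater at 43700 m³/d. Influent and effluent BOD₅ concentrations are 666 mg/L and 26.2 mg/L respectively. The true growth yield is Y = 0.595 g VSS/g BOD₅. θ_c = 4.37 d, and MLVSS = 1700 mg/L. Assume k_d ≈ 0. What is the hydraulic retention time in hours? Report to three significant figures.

V·X = Y·Q·ΔS·θ_c gives V = 0.595 × 43700 × (666 − 26.2) × 4.37 / 1700 = 42764 m³.
HRT = V/Q = 42764 m³ / 43700 m³·d⁻¹ = 0.9786 d × 24 = 23.49 h.

τ ≈ 23.5 h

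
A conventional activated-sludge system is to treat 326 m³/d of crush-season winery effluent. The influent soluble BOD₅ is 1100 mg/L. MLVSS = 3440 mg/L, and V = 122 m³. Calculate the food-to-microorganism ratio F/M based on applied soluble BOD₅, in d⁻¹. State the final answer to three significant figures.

F/M = Q·S₀ / (V·X) = 326 × 1100 / (122.0 × 3440) = 0.8545 g soluble BOD₅·(g VSS·d)⁻¹.

F/M ≈ 0.854 d⁻¹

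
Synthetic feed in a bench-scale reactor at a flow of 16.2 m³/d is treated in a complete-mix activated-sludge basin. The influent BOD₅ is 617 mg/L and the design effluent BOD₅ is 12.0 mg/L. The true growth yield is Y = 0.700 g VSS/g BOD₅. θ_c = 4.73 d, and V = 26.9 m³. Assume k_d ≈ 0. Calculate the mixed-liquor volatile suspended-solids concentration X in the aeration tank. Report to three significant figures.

From V·X = Y·Q·(S₀ − S)·θ_c (decay neglected): X = 0.700 × 16.2 × (617 − 12.0) × 4.73 / 26.9 = 1206 mg/L.

X ≈ 1210 mg/L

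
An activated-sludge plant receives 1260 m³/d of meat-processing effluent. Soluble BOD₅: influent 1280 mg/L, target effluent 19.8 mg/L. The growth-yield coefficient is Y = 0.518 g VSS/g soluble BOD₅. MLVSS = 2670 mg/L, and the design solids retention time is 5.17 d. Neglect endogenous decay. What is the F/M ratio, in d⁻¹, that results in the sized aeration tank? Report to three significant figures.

With k_d = 0 the design equation reduces to V = Y Q (S₀−S) θ_c / X = 0.518 × 1260 × (1280 − 19.8) × 5.17 / 2670 = 1593 m³.
Food-to-microorganism ratio F/M = Q S₀ / (V X) = 1260 × 1280 / (1593 × 2670) = 0.3793 d⁻¹.

F/M ≈ 0.379 d⁻¹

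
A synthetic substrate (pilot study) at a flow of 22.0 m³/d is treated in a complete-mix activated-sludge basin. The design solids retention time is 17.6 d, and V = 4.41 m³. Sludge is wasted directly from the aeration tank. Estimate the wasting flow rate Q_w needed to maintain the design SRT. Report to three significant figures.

Q_w ≈ 0.251 m³/d

For wasting at MLVSS concentration, Q_w = V/θ_c = 4.410/17.6 = 0.2506 m³/d.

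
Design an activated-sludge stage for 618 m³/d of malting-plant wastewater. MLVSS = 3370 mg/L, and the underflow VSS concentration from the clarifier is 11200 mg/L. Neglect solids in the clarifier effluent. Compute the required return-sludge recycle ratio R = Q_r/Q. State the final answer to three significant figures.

Solids balance on the clarifier gives (1+R)X = R·X_r, so R = X/(X_r − X) = 3370 / (11200 − 3370) = 0.4304.

R ≈ 0.430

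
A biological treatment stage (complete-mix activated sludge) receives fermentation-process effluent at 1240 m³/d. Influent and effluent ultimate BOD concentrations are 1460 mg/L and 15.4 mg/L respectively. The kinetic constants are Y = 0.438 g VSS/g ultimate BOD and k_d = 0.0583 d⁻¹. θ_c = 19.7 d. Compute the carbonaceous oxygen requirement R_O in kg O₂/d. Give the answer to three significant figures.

Correct the yield for decay: Y_obs = Y/(1 + k_d θ_c) = 0.438 / (1 + 0.0583 × 19.7) = 0.438 / 2.149 = 0.2039.
Mass of ultimate BOD removed per day: Q(S₀ − S) = 1240 × 1445 g/m³ = 1791 kg/d.
P_X = Y_obs·Q·(S₀ − S) = 0.2039 × 1791 = 365.2 kg VSS/d.
R_O = Q·ΔS − 1.42 P_X = 1791 − 518.6 = 1273 kg O₂/d.

R_O ≈ 1270 kg O₂/d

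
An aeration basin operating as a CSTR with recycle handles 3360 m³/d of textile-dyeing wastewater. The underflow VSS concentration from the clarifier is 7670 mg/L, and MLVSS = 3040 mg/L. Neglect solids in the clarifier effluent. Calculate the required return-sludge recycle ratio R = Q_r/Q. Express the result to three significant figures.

R ≈ 0.657

Solids balance on the clarifier gives (1+R)X = R·X_r, so R = X/(X_r − X) = 3040 / (7670 − 3040) = 0.6566.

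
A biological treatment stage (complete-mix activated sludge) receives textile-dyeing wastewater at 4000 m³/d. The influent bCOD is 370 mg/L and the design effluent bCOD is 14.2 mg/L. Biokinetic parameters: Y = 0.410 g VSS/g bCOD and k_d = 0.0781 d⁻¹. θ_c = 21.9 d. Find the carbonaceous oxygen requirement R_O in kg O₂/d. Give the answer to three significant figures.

Correct the yield for decay: Y_obs = Y/(1 + k_d θ_c) = 0.410 / (1 + 0.0781 × 21.9) = 0.410 / 2.710 = 0.1513.
Q·(S₀ − S) = 4000 × (370 − 14.2) × 10⁻³ = 1423 kg/d removed.
Biomass synthesised: P_X = Y_obs × 1423 = 215.3 kg VSS/d.
R_O = Q·(S₀ − S) − 1.42·P_X = 1423 − 1.42 × 215.3 = 1117 kg O₂/d.

R_O ≈ 1120 kg O₂/d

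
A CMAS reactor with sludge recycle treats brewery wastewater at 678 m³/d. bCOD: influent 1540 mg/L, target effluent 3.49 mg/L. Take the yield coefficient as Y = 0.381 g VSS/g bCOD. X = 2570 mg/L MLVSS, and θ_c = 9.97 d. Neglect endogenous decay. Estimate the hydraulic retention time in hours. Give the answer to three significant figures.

τ ≈ 54.5 h

Biomass mass balance (decay neglected): V·X = Y·Q·(S₀ − S)·θ_c, so V = 0.381 × 678 × (1540 − 3.49) × 9.97 / 2570 = 1540 m³.
τ = V/Q = 1540/678 = 2.271 d, or 54.50 h.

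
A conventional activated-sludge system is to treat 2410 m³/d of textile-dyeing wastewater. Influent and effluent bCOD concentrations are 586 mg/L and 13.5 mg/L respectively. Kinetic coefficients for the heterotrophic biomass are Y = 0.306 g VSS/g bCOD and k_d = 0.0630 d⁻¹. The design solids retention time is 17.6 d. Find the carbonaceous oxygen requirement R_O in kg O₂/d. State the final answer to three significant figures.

Y_obs = Y / (1 + k_d θ_c) = 0.306 / (1 + 0.0630 × 17.6) = 0.306 / 2.109 = 0.1451.
Mass of bCOD removed per day: Q(S₀ − S) = 2410 × 572.5 g/m³ = 1380 kg/d.
Biomass synthesised: P_X = Y_obs × 1380 = 200.2 kg VSS/d.
R_O = Q·ΔS − 1.42 P_X = 1380 − 284.3 = 1095 kg O₂/d.

R_O ≈ 1100 kg O₂/d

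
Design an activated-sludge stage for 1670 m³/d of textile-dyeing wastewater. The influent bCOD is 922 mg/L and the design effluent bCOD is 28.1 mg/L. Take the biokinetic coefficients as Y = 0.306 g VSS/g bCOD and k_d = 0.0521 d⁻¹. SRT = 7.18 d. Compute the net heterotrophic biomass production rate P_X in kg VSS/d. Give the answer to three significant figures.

The observed yield is Y_obs = Y/(1 + k_d·θ_c) = 0.306 / (1 + 0.0521 × 7.18) = 0.306 / 1.374 = 0.2227 g VSS per g bCOD removed.
Mass of bCOD removed per day: Q(S₀ − S) = 1670 × 893.9 g/m³ = 1493 kg/d.
P_X = Y_obs · Q(S₀ − S) = 0.2227 × 1493 = 332.4 kg VSS/d.

P_X ≈ 332 kg VSS/d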